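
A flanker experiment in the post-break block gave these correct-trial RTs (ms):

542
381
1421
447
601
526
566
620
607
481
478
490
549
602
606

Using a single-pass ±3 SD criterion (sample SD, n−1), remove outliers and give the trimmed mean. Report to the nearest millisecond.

535 ms

n = 15, ΣRT = 8917, M = 594.467
Σ(x−M)² = 799183.73; s = √(799183.73/14) = 238.924
Cutoffs: 594.467 ± 3·238.924 → [-122.3, 1311.2]
Outside: 1421 → excluded.
Retained (n=14): Σ = 7496, mean = 7496/14 = 535.429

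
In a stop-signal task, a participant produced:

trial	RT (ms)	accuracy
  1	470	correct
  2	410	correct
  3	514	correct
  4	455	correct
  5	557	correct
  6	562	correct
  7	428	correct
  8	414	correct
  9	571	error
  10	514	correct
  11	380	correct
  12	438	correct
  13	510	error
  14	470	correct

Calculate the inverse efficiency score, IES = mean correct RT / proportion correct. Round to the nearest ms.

546 ms

Correct trials (n=12): 470, 410, 514, 455, 557, 562, 428, 414, 514, 380, 438, 470
Mean correct RT = 5612/12 = 467.6667 ms
Proportion correct = 12/14
IES = 467.6667 / (12/14) = 545.611 ms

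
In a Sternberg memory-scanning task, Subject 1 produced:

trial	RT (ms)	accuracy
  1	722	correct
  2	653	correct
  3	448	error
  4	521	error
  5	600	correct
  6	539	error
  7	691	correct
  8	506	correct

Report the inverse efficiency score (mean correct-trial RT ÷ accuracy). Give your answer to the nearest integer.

1015 ms

Correct trials (n=5): 722, 653, 600, 691, 506
Mean correct RT = 3172/5 = 634.4000 ms
Proportion correct = 5/8
IES = 634.4000 / (5/8) = 1015.040 ms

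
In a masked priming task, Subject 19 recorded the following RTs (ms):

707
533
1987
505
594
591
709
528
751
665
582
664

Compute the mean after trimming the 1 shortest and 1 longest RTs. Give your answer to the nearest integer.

632 ms

Sorted: 505, 528, 533, 582, 591, 594, 664, 665, 707, 709, 751, 1987
Drop lowest 1 (505) and highest 1 (1987)
Remaining (n=10): Σ = 6324, mean = 6324/10 = 632.400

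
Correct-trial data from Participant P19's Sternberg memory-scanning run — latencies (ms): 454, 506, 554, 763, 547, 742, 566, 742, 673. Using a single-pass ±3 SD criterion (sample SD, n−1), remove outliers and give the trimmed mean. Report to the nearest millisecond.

616 ms

n = 9, ΣRT = 5547, M = 616.333
Σ(x−M)² = 106058.00; s = √(106058.00/8) = 115.140
Cutoffs: 616.333 ± 3·115.140 → [270.9, 961.8]
No RTs fall outside the cutoffs; all 9 retained. Mean = 5547/9 = 616.333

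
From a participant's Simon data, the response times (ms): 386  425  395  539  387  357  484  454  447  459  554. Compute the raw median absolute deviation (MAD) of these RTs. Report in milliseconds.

52 ms

Sorted: 357, 386, 387, 395, 425, 447, 454, 459, 484, 539, 554 → median = 447
|x − 447|: 61, 22, 52, 92, 60, 90, 37, 7, 0, 12, 107
Sorted deviations: 0, 7, 12, 22, 37, 52, 60, 61, 90, 92, 107 → MAD = 52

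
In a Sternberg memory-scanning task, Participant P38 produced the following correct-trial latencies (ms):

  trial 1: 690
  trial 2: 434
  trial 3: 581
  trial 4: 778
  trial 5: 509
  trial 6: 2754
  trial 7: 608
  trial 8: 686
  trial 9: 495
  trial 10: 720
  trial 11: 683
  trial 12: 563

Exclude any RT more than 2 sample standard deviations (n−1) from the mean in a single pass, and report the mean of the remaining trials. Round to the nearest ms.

613 ms

n = 12, ΣRT = 9501, M = 791.750
Σ(x−M)² = 4315624.25; s = √(4315624.25/11) = 626.362
Cutoffs: 791.750 ± 2·626.362 → [-461.0, 2044.5]
Outside: 2754 → excluded.
Retained (n=11): Σ = 6747, mean = 6747/11 = 613.364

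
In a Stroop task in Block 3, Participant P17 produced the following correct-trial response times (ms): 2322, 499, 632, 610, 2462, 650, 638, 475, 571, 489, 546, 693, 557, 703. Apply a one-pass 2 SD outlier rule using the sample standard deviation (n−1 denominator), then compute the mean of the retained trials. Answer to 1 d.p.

n = 14, ΣRT = 11847, M = 846.214
Σ(x−M)² = 5651706.36; s = √(5651706.36/13) = 659.353
Cutoffs: 846.214 ± 2·659.353 → [-472.5, 2164.9]
Outside: 2322, 2462 → excluded.
Retained (n=12): Σ = 7063, mean = 7063/12 = 588.583

588.6 ms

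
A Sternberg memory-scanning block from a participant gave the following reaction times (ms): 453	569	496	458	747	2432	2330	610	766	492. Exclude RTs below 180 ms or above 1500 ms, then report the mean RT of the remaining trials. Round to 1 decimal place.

573.9 ms

Excluded: 2330, 2432
Retained (n=8): Σ = 4591
Mean = 4591/8 = 573.8750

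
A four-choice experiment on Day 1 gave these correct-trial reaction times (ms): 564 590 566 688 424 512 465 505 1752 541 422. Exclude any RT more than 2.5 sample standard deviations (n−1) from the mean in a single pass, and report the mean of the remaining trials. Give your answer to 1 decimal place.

n = 11, ΣRT = 7029, M = 639.000
Σ(x−M)² = 1421804.00; s = √(1421804.00/10) = 377.068
Cutoffs: 639.000 ± 2.5·377.068 → [-303.7, 1581.7]
Outside: 1752 → excluded.
Retained (n=10): Σ = 5277, mean = 5277/10 = 527.700

527.7 ms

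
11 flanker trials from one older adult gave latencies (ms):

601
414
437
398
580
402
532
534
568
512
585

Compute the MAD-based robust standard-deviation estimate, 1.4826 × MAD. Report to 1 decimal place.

78.6 ms

Sorted: 398, 402, 414, 437, 512, 532, 534, 568, 580, 585, 601 → median = 532
|x − 532| sorted: 0, 2, 20, 36, 48, 53, 69, 95, 118, 130, 134 → MAD = 53
Robust SD ≈ 1.4826 × 53 = 78.578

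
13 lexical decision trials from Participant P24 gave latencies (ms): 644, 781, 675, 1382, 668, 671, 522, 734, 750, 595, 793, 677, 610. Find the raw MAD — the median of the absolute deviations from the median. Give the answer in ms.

Sorted: 522, 595, 610, 644, 668, 671, 675, 677, 734, 750, 781, 793, 1382 → median = 675
|x − 675|: 31, 106, 0, 707, 7, 4, 153, 59, 75, 80, 118, 2, 65
Sorted deviations: 0, 2, 4, 7, 31, 59, 65, 75, 80, 106, 118, 153, 707 → MAD = 65

65 ms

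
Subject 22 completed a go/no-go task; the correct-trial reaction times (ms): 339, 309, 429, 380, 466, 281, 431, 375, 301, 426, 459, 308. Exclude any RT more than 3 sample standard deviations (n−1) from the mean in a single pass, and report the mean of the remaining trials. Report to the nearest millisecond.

375 ms

n = 12, ΣRT = 4504, M = 375.333
Σ(x−M)² = 48466.67; s = √(48466.67/11) = 66.378
Cutoffs: 375.333 ± 3·66.378 → [176.2, 574.5]
No RTs fall outside the cutoffs; all 12 retained. Mean = 4504/12 = 375.333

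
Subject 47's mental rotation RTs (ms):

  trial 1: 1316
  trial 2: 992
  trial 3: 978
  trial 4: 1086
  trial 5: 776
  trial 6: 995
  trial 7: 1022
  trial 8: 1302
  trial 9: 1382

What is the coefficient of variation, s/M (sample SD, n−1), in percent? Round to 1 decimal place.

18.1%

n = 9, Σ = 9849, M = 1094.3333
Σ(x−M)² = 315524.000; s = √(315524.000/8) = 198.5963
CV = 198.5963 / 1094.3333 = 0.18148 = 18.148%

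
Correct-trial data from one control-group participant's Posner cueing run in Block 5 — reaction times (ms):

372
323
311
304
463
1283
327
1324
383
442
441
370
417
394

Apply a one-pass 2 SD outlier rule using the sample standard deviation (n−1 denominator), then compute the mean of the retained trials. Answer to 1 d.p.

n = 14, ΣRT = 7154, M = 511.000
Σ(x−M)² = 1499078.00; s = √(1499078.00/13) = 339.579
Cutoffs: 511.000 ± 2·339.579 → [-168.2, 1190.2]
Outside: 1283, 1324 → excluded.
Retained (n=12): Σ = 4547, mean = 4547/12 = 378.917

378.9 ms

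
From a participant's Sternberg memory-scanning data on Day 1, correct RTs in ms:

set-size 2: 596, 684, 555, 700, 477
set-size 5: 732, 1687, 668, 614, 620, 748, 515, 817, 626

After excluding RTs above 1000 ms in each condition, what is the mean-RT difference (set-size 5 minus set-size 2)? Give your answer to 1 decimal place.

65.1 ms

set-size 5: exclude 1687
M(set-size 2) = 3012/5 = 602.400
M(set-size 5) = 5340/8 = 667.500
Difference = 667.500 − 602.400 = 65.100 ms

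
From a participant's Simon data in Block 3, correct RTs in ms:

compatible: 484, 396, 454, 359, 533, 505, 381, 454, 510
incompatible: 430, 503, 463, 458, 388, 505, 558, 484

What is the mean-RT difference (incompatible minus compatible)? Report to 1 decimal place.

20.7 ms

M(compatible) = 4076/9 = 452.889
M(incompatible) = 3789/8 = 473.625
Difference = 473.625 − 452.889 = 20.736 ms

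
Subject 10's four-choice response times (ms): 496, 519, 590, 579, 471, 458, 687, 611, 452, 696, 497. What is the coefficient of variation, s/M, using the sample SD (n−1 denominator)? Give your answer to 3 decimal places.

n = 11, Σ = 6056, M = 550.5455
Σ(x−M)² = 77238.727; s = √(77238.727/10) = 87.8856
CV = 87.8856 / 550.5455 = 0.15963

0.160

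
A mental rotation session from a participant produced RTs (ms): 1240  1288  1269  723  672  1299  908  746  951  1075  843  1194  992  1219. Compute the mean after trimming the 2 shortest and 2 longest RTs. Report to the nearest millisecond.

Sorted: 672, 723, 746, 843, 908, 951, 992, 1075, 1194, 1219, 1240, 1269, 1288, 1299
Drop lowest 2 (672, 723) and highest 2 (1288, 1299)
Remaining (n=10): Σ = 10437, mean = 10437/10 = 1043.700

1044 ms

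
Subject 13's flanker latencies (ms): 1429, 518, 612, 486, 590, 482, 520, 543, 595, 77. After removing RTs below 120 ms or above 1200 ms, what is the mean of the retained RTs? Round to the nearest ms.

543 ms

Excluded: 77, 1429
Retained (n=8): Σ = 4346
Mean = 4346/8 = 543.2500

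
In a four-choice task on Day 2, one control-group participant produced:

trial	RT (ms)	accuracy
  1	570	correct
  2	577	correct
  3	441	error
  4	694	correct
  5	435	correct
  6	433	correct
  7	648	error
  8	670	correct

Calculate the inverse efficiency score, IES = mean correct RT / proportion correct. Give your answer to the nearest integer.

751 ms

Correct trials (n=6): 570, 577, 694, 435, 433, 670
Mean correct RT = 3379/6 = 563.1667 ms
Proportion correct = 6/8
IES = 563.1667 / (6/8) = 750.889 ms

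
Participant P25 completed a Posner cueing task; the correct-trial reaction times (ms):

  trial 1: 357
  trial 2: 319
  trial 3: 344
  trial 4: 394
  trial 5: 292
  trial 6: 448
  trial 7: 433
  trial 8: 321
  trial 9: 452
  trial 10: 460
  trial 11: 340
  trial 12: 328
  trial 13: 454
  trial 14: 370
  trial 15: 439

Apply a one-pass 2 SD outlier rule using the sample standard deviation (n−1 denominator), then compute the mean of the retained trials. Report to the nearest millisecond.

383 ms

n = 15, ΣRT = 5751, M = 383.400
Σ(x−M)² = 49171.60; s = √(49171.60/14) = 59.264
Cutoffs: 383.400 ± 2·59.264 → [264.9, 501.9]
No RTs fall outside the cutoffs; all 15 retained. Mean = 5751/15 = 383.400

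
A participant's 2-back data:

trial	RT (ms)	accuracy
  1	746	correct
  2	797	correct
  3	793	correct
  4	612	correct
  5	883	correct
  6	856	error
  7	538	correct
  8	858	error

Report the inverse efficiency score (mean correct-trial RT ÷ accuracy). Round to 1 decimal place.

Correct trials (n=6): 746, 797, 793, 612, 883, 538
Mean correct RT = 4369/6 = 728.1667 ms
Proportion correct = 6/8
IES = 728.1667 / (6/8) = 970.889 ms

970.9 ms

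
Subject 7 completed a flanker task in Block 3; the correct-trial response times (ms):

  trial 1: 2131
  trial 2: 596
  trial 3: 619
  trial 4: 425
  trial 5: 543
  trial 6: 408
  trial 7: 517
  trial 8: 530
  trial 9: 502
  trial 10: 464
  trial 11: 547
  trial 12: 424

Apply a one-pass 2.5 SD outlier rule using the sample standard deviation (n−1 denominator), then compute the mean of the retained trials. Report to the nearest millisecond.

n = 12, ΣRT = 7706, M = 642.167
Σ(x−M)² = 2467413.67; s = √(2467413.67/11) = 473.614
Cutoffs: 642.167 ± 2.5·473.614 → [-541.9, 1826.2]
Outside: 2131 → excluded.
Retained (n=11): Σ = 5575, mean = 5575/11 = 506.818

507 ms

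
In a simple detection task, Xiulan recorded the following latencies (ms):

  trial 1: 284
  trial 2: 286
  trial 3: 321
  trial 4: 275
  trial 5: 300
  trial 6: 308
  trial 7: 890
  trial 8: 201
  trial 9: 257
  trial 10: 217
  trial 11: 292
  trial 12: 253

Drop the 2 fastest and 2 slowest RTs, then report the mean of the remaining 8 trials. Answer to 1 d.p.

Sorted: 201, 217, 253, 257, 275, 284, 286, 292, 300, 308, 321, 890
Drop lowest 2 (201, 217) and highest 2 (321, 890)
Remaining (n=8): Σ = 2255, mean = 2255/8 = 281.875

281.9 ms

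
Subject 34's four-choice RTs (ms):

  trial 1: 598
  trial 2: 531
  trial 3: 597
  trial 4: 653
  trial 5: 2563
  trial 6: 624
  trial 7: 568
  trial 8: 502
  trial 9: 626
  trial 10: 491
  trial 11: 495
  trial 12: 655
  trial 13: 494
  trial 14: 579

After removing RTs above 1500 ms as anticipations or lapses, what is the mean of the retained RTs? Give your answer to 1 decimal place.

570.2 ms

Excluded: 2563
Retained (n=13): Σ = 7413
Mean = 7413/13 = 570.2308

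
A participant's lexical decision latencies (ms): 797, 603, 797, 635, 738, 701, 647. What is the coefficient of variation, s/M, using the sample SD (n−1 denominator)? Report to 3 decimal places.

0.111

n = 7, Σ = 4918, M = 702.5714
Σ(x−M)² = 36659.714; s = √(36659.714/6) = 78.1662
CV = 78.1662 / 702.5714 = 0.11126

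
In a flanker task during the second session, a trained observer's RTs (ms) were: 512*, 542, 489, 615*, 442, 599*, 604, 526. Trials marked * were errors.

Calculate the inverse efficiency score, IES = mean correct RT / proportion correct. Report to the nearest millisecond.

Correct trials (n=5): 542, 489, 442, 604, 526
Mean correct RT = 2603/5 = 520.6000 ms
Proportion correct = 5/8
IES = 520.6000 / (5/8) = 832.960 ms

833 ms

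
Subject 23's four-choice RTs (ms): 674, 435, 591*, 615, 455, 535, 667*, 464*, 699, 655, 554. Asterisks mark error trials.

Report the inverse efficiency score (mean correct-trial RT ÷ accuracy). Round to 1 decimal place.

Correct trials (n=8): 674, 435, 615, 455, 535, 699, 655, 554
Mean correct RT = 4622/8 = 577.7500 ms
Proportion correct = 8/11
IES = 577.7500 / (8/11) = 794.406 ms

794.4 ms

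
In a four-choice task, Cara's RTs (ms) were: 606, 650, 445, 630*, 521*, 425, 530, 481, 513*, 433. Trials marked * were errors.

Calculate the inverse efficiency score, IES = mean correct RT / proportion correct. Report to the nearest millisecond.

Correct trials (n=7): 606, 650, 445, 425, 530, 481, 433
Mean correct RT = 3570/7 = 510.0000 ms
Proportion correct = 7/10
IES = 510.0000 / (7/10) = 728.571 ms

729 ms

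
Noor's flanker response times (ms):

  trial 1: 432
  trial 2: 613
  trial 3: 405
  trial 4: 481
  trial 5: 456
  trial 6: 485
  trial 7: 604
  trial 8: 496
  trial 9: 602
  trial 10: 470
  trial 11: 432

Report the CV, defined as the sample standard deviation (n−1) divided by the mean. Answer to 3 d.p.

n = 11, Σ = 5476, M = 497.8182
Σ(x−M)² = 55647.636; s = √(55647.636/10) = 74.5973
CV = 74.5973 / 497.8182 = 0.14985

0.150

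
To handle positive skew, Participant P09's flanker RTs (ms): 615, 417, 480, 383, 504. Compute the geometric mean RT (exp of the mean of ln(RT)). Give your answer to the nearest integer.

ln(RT): 6.4216, 6.0331, 6.1738, 5.9480, 6.2226
Mean ln(RT) = 30.7991/5 = 6.15982
Geometric mean = exp(6.15982) = 473.34 ms

473 ms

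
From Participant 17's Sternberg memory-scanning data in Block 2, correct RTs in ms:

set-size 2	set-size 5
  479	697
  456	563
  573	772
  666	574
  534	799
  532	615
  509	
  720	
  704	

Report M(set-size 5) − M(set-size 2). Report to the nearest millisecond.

95 ms

M(set-size 2) = 5173/9 = 574.778
M(set-size 5) = 4020/6 = 670.000
Difference = 670.000 − 574.778 = 95.222 ms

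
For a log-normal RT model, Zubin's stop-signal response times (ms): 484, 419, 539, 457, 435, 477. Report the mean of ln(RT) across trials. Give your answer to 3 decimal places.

6.146

ln(RT): 6.1821, 6.0379, 6.2897, 6.1247, 6.0753, 6.1675
Σ ln(RT) = 36.8772
Mean = 36.8772/6 = 6.14620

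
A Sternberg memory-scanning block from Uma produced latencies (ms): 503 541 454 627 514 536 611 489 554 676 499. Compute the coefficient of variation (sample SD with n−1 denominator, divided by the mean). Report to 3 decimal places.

n = 11, Σ = 6004, M = 545.8182
Σ(x−M)² = 44669.636; s = √(44669.636/10) = 66.8353
CV = 66.8353 / 545.8182 = 0.12245

0.122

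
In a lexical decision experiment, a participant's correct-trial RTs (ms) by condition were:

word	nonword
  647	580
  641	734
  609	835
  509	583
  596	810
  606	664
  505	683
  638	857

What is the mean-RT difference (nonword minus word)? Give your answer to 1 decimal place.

124.4 ms

M(word) = 4751/8 = 593.875
M(nonword) = 5746/8 = 718.250
Difference = 718.250 − 593.875 = 124.375 ms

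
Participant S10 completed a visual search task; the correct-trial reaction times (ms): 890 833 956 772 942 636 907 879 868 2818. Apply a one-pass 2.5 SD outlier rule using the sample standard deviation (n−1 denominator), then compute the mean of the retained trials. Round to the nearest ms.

n = 10, ΣRT = 10501, M = 1050.100
Σ(x−M)² = 3550506.90; s = √(3550506.90/9) = 628.093
Cutoffs: 1050.100 ± 2.5·628.093 → [-520.1, 2620.3]
Outside: 2818 → excluded.
Retained (n=9): Σ = 7683, mean = 7683/9 = 853.667

854 ms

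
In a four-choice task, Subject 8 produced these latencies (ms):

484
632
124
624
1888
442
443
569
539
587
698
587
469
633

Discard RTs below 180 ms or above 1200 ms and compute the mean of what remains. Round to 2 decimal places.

Excluded: 124, 1888
Retained (n=12): Σ = 6707
Mean = 6707/12 = 558.9167

558.92 ms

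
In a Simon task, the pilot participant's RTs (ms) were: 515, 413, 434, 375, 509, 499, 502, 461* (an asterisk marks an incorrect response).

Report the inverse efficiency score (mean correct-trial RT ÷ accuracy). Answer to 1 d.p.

Correct trials (n=7): 515, 413, 434, 375, 509, 499, 502
Mean correct RT = 3247/7 = 463.8571 ms
Proportion correct = 7/8
IES = 463.8571 / (7/8) = 530.122 ms

530.1 ms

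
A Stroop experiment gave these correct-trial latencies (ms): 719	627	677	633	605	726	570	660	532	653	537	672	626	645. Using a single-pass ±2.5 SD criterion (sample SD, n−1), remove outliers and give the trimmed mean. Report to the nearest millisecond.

634 ms

n = 14, ΣRT = 8882, M = 634.429
Σ(x−M)² = 45001.43; s = √(45001.43/13) = 58.836
Cutoffs: 634.429 ± 2.5·58.836 → [487.3, 781.5]
No RTs fall outside the cutoffs; all 14 retained. Mean = 8882/14 = 634.429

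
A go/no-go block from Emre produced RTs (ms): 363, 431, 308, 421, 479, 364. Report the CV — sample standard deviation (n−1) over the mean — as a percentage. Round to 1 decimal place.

15.5%

n = 6, Σ = 2366, M = 394.3333
Σ(x−M)² = 18579.333; s = √(18579.333/5) = 60.9579
CV = 60.9579 / 394.3333 = 0.15458 = 15.458%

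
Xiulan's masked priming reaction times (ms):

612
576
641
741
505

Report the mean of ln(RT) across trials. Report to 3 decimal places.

6.414

ln(RT): 6.4167, 6.3561, 6.4630, 6.6080, 6.2246
Σ ln(RT) = 32.0684
Mean = 32.0684/5 = 6.41369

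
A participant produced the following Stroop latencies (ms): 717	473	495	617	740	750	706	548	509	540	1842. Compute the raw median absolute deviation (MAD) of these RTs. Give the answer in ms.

108 ms

Sorted: 473, 495, 509, 540, 548, 617, 706, 717, 740, 750, 1842 → median = 617
|x − 617|: 100, 144, 122, 0, 123, 133, 89, 69, 108, 77, 1225
Sorted deviations: 0, 69, 77, 89, 100, 108, 122, 123, 133, 144, 1225 → MAD = 108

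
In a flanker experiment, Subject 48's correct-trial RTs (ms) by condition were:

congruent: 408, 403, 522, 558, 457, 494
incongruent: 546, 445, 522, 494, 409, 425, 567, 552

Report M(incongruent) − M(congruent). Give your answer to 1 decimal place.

21.3 ms

M(congruent) = 2842/6 = 473.667
M(incongruent) = 3960/8 = 495.000
Difference = 495.000 − 473.667 = 21.333 ms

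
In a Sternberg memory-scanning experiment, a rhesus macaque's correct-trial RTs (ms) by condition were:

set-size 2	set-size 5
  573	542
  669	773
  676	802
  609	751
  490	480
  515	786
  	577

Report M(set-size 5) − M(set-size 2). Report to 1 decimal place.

84.3 ms

M(set-size 2) = 3532/6 = 588.667
M(set-size 5) = 4711/7 = 673.000
Difference = 673.000 − 588.667 = 84.333 ms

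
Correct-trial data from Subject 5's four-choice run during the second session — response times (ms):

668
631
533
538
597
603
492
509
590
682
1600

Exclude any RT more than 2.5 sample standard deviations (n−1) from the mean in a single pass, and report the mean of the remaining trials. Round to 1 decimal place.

n = 11, ΣRT = 7443, M = 676.636
Σ(x−M)² = 976100.55; s = √(976100.55/10) = 312.426
Cutoffs: 676.636 ± 2.5·312.426 → [-104.4, 1457.7]
Outside: 1600 → excluded.
Retained (n=10): Σ = 5843, mean = 5843/10 = 584.300

584.3 ms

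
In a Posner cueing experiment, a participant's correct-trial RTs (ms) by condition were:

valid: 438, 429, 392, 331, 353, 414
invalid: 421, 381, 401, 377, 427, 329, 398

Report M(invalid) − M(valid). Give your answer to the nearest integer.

-2 ms

M(valid) = 2357/6 = 392.833
M(invalid) = 2734/7 = 390.571
Difference = 390.571 − 392.833 = -2.262 ms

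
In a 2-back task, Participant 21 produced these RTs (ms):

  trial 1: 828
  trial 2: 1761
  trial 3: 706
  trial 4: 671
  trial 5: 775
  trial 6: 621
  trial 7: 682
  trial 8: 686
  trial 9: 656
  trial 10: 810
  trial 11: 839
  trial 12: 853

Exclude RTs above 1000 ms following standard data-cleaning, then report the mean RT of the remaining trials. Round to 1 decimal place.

Excluded: 1761
Retained (n=11): Σ = 8127
Mean = 8127/11 = 738.8182

738.8 ms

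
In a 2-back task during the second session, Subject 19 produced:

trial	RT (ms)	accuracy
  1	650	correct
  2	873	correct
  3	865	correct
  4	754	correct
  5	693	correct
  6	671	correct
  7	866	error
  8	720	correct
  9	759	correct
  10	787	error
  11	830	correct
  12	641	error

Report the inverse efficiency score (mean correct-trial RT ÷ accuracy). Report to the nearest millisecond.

1010 ms

Correct trials (n=9): 650, 873, 865, 754, 693, 671, 720, 759, 830
Mean correct RT = 6815/9 = 757.2222 ms
Proportion correct = 9/12
IES = 757.2222 / (9/12) = 1009.630 ms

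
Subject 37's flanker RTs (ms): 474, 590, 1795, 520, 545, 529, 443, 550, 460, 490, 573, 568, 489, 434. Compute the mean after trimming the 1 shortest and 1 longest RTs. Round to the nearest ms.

Sorted: 434, 443, 460, 474, 489, 490, 520, 529, 545, 550, 568, 573, 590, 1795
Drop lowest 1 (434) and highest 1 (1795)
Remaining (n=12): Σ = 6231, mean = 6231/12 = 519.250

519 ms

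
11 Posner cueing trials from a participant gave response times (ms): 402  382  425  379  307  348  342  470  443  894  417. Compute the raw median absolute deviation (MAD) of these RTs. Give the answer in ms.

41 ms

Sorted: 307, 342, 348, 379, 382, 402, 417, 425, 443, 470, 894 → median = 402
|x − 402|: 0, 20, 23, 23, 95, 54, 60, 68, 41, 492, 15
Sorted deviations: 0, 15, 20, 23, 23, 41, 54, 60, 68, 95, 492 → MAD = 41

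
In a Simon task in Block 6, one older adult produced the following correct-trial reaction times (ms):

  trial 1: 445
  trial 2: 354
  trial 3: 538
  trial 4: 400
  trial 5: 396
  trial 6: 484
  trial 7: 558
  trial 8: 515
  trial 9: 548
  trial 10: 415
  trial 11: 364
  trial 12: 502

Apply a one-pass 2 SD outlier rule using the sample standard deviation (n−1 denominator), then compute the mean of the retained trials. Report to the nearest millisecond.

460 ms

n = 12, ΣRT = 5519, M = 459.917
Σ(x−M)² = 59194.92; s = √(59194.92/11) = 73.358
Cutoffs: 459.917 ± 2·73.358 → [313.2, 606.6]
No RTs fall outside the cutoffs; all 12 retained. Mean = 5519/12 = 459.917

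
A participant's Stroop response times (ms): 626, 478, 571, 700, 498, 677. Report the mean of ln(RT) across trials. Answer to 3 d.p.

ln(RT): 6.4394, 6.1696, 6.3474, 6.5511, 6.2106, 6.5177
Σ ln(RT) = 38.2357
Mean = 38.2357/6 = 6.37262

6.373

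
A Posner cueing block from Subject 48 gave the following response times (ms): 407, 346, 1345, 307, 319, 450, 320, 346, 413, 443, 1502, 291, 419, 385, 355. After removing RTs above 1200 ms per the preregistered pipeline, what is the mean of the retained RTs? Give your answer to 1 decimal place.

Excluded: 1345, 1502
Retained (n=13): Σ = 4801
Mean = 4801/13 = 369.3077

369.3 ms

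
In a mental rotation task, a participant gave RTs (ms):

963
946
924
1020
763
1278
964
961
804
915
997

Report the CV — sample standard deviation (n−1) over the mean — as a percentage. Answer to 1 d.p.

n = 11, Σ = 10535, M = 957.7273
Σ(x−M)² = 172724.182; s = √(172724.182/10) = 131.4246
CV = 131.4246 / 957.7273 = 0.13723 = 13.723%

13.7%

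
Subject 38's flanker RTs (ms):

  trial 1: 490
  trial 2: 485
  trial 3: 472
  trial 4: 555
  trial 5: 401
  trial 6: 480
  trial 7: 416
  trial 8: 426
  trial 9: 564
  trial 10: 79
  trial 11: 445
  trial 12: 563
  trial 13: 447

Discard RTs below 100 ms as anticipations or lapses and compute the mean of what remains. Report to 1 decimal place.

Excluded: 79
Retained (n=12): Σ = 5744
Mean = 5744/12 = 478.6667

478.7 ms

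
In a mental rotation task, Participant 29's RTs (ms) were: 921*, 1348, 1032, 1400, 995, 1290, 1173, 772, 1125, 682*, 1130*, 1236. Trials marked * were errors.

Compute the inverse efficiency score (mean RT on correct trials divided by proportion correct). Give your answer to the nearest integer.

Correct trials (n=9): 1348, 1032, 1400, 995, 1290, 1173, 772, 1125, 1236
Mean correct RT = 10371/9 = 1152.3333 ms
Proportion correct = 9/12
IES = 1152.3333 / (9/12) = 1536.444 ms

1536 ms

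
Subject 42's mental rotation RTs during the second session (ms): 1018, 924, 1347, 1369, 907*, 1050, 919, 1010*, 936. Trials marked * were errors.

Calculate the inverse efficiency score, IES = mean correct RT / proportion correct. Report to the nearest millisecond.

Correct trials (n=7): 1018, 924, 1347, 1369, 1050, 919, 936
Mean correct RT = 7563/7 = 1080.4286 ms
Proportion correct = 7/9
IES = 1080.4286 / (7/9) = 1389.122 ms

1389 ms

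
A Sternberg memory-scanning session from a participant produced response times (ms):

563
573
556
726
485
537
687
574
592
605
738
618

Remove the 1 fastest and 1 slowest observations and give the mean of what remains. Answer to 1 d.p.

603.1 ms

Sorted: 485, 537, 556, 563, 573, 574, 592, 605, 618, 687, 726, 738
Drop lowest 1 (485) and highest 1 (738)
Remaining (n=10): Σ = 6031, mean = 6031/10 = 603.100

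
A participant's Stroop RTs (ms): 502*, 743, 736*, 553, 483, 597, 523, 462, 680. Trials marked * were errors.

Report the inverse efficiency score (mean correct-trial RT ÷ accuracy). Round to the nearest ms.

742 ms

Correct trials (n=7): 743, 553, 483, 597, 523, 462, 680
Mean correct RT = 4041/7 = 577.2857 ms
Proportion correct = 7/9
IES = 577.2857 / (7/9) = 742.224 ms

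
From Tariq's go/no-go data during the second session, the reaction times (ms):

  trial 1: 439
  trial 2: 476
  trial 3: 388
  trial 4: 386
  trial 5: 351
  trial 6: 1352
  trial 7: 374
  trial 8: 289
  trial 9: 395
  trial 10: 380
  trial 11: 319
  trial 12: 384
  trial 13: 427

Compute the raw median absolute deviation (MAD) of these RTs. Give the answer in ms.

Sorted: 289, 319, 351, 374, 380, 384, 386, 388, 395, 427, 439, 476, 1352 → median = 386
|x − 386|: 53, 90, 2, 0, 35, 966, 12, 97, 9, 6, 67, 2, 41
Sorted deviations: 0, 2, 2, 6, 9, 12, 35, 41, 53, 67, 90, 97, 966 → MAD = 35

35 ms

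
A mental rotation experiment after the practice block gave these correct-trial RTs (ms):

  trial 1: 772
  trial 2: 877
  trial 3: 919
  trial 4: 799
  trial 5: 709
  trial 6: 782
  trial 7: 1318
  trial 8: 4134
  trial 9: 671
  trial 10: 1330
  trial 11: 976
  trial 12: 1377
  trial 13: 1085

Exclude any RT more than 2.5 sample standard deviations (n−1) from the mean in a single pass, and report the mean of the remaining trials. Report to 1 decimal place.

967.9 ms

n = 13, ΣRT = 15749, M = 1211.462
Σ(x−M)² = 9955123.23; s = √(9955123.23/12) = 910.820
Cutoffs: 1211.462 ± 2.5·910.820 → [-1065.6, 3488.5]
Outside: 4134 → excluded.
Retained (n=12): Σ = 11615, mean = 11615/12 = 967.917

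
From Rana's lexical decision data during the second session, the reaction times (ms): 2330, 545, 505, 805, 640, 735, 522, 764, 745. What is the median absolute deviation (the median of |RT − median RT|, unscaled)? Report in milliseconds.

Sorted: 505, 522, 545, 640, 735, 745, 764, 805, 2330 → median = 735
|x − 735|: 1595, 190, 230, 70, 95, 0, 213, 29, 10
Sorted deviations: 0, 10, 29, 70, 95, 190, 213, 230, 1595 → MAD = 95

95 ms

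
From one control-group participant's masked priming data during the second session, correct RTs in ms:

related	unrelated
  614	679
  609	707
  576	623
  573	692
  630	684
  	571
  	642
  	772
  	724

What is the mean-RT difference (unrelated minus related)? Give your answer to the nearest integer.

77 ms

M(related) = 3002/5 = 600.400
M(unrelated) = 6094/9 = 677.111
Difference = 677.111 − 600.400 = 76.711 ms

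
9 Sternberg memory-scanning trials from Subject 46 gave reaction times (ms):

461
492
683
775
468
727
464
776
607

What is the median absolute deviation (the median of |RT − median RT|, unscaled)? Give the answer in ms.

Sorted: 461, 464, 468, 492, 607, 683, 727, 775, 776 → median = 607
|x − 607|: 146, 115, 76, 168, 139, 120, 143, 169, 0
Sorted deviations: 0, 76, 115, 120, 139, 143, 146, 168, 169 → MAD = 139

139 ms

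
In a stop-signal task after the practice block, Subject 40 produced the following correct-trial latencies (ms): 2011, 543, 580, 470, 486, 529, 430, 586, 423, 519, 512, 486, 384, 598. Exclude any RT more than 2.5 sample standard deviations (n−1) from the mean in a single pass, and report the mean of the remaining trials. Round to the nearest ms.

504 ms

n = 14, ΣRT = 8557, M = 611.214
Σ(x−M)² = 2162132.36; s = √(2162132.36/13) = 407.821
Cutoffs: 611.214 ± 2.5·407.821 → [-408.3, 1630.8]
Outside: 2011 → excluded.
Retained (n=13): Σ = 6546, mean = 6546/13 = 503.538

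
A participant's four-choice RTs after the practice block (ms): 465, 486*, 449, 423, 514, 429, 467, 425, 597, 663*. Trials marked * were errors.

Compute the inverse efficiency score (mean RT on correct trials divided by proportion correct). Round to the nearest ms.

589 ms

Correct trials (n=8): 465, 449, 423, 514, 429, 467, 425, 597
Mean correct RT = 3769/8 = 471.1250 ms
Proportion correct = 8/10
IES = 471.1250 / (8/10) = 588.906 ms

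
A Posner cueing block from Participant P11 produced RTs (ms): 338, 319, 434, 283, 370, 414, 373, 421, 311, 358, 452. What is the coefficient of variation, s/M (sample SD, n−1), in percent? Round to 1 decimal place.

n = 11, Σ = 4073, M = 370.2727
Σ(x−M)² = 30184.182; s = √(30184.182/10) = 54.9401
CV = 54.9401 / 370.2727 = 0.14838 = 14.838%

14.8%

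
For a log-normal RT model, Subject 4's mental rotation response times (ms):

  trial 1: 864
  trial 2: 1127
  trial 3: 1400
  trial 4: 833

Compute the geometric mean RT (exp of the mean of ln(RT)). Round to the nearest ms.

ln(RT): 6.7616, 7.0273, 7.2442, 6.7250
Mean ln(RT) = 27.7581/4 = 6.93954
Geometric mean = exp(6.93954) = 1032.29 ms

1032 ms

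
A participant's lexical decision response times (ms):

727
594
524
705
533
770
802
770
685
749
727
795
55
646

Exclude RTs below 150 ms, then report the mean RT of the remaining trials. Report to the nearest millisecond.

Excluded: 55
Retained (n=13): Σ = 9027
Mean = 9027/13 = 694.3846

694 ms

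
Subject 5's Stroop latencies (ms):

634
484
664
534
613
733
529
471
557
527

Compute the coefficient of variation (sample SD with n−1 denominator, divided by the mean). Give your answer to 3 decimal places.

n = 10, Σ = 5746, M = 574.6000
Σ(x−M)² = 63330.400; s = √(63330.400/9) = 83.8851
CV = 83.8851 / 574.6000 = 0.14599

0.146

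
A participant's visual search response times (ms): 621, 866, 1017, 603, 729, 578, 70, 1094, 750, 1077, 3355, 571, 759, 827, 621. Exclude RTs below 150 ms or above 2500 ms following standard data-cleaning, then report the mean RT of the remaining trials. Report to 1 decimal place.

Excluded: 70, 3355
Retained (n=13): Σ = 10113
Mean = 10113/13 = 777.9231

777.9 ms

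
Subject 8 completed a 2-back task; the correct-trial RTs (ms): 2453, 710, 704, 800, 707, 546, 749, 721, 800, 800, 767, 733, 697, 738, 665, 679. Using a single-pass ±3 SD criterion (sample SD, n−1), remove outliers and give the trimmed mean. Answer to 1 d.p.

n = 16, ΣRT = 13269, M = 829.312
Σ(x−M)² = 2870881.44; s = √(2870881.44/15) = 437.484
Cutoffs: 829.312 ± 3·437.484 → [-483.1, 2141.8]
Outside: 2453 → excluded.
Retained (n=15): Σ = 10816, mean = 10816/15 = 721.067

721.1 ms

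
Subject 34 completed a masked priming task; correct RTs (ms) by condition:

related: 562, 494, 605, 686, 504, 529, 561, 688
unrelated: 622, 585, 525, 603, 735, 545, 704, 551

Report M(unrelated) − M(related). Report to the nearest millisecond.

M(related) = 4629/8 = 578.625
M(unrelated) = 4870/8 = 608.750
Difference = 608.750 − 578.625 = 30.125 ms

30 ms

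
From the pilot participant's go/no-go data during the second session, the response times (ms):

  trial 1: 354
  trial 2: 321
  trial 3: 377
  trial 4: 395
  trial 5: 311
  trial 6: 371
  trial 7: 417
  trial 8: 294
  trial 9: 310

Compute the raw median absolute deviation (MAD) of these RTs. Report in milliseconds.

Sorted: 294, 310, 311, 321, 354, 371, 377, 395, 417 → median = 354
|x − 354|: 0, 33, 23, 41, 43, 17, 63, 60, 44
Sorted deviations: 0, 17, 23, 33, 41, 43, 44, 60, 63 → MAD = 41

41 ms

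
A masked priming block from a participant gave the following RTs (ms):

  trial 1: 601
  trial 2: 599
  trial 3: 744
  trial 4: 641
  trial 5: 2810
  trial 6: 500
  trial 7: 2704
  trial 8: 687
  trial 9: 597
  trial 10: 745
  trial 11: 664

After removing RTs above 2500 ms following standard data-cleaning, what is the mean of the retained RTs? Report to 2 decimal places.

Excluded: 2704, 2810
Retained (n=9): Σ = 5778
Mean = 5778/9 = 642.0000

642.00 ms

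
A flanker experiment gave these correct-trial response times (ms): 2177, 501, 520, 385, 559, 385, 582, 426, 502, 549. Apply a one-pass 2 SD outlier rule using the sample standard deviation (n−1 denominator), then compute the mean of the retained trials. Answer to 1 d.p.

489.9 ms

n = 10, ΣRT = 6586, M = 658.600
Σ(x−M)² = 2605726.40; s = √(2605726.40/9) = 538.075
Cutoffs: 658.600 ± 2·538.075 → [-417.6, 1734.8]
Outside: 2177 → excluded.
Retained (n=9): Σ = 4409, mean = 4409/9 = 489.889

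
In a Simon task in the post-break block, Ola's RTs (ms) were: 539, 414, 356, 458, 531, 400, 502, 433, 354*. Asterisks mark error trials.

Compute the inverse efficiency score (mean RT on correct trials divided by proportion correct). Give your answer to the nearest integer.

511 ms

Correct trials (n=8): 539, 414, 356, 458, 531, 400, 502, 433
Mean correct RT = 3633/8 = 454.1250 ms
Proportion correct = 8/9
IES = 454.1250 / (8/9) = 510.891 ms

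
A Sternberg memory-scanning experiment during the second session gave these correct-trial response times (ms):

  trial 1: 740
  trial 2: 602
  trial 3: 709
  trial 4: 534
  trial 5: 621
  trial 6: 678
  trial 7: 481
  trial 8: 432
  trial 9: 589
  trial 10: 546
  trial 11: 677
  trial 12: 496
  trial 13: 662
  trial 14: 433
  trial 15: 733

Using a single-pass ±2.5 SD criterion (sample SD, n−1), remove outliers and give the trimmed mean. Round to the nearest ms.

n = 15, ΣRT = 8933, M = 595.533
Σ(x−M)² = 153655.73; s = √(153655.73/14) = 104.764
Cutoffs: 595.533 ± 2.5·104.764 → [333.6, 857.4]
No RTs fall outside the cutoffs; all 15 retained. Mean = 8933/15 = 595.533

596 ms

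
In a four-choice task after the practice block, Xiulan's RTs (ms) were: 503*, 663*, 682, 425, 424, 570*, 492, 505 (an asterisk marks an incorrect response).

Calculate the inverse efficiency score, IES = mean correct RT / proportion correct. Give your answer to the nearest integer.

Correct trials (n=5): 682, 425, 424, 492, 505
Mean correct RT = 2528/5 = 505.6000 ms
Proportion correct = 5/8
IES = 505.6000 / (5/8) = 808.960 ms

809 ms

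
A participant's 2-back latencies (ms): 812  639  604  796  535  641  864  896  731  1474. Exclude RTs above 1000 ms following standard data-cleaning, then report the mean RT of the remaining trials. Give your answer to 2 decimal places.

724.22 ms

Excluded: 1474
Retained (n=9): Σ = 6518
Mean = 6518/9 = 724.2222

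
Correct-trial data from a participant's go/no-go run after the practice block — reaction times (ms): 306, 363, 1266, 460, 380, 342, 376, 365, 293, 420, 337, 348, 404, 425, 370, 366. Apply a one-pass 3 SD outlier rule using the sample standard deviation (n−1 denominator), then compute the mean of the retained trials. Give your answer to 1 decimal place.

n = 16, ΣRT = 6821, M = 426.312
Σ(x−M)² = 779467.44; s = √(779467.44/15) = 227.957
Cutoffs: 426.312 ± 3·227.957 → [-257.6, 1110.2]
Outside: 1266 → excluded.
Retained (n=15): Σ = 5555, mean = 5555/15 = 370.333

370.3 ms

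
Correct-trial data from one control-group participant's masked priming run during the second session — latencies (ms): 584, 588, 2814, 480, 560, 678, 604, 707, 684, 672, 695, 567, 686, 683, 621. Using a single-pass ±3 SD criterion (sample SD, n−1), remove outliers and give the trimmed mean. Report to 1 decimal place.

629.2 ms

n = 15, ΣRT = 11623, M = 774.867
Σ(x−M)² = 4514149.73; s = √(4514149.73/14) = 567.837
Cutoffs: 774.867 ± 3·567.837 → [-928.6, 2478.4]
Outside: 2814 → excluded.
Retained (n=14): Σ = 8809, mean = 8809/14 = 629.214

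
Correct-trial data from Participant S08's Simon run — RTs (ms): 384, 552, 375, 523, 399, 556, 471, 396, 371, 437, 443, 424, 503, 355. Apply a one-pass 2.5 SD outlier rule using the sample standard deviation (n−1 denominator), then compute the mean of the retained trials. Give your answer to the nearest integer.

442 ms

n = 14, ΣRT = 6189, M = 442.071
Σ(x−M)² = 60996.93; s = √(60996.93/13) = 68.499
Cutoffs: 442.071 ± 2.5·68.499 → [270.8, 613.3]
No RTs fall outside the cutoffs; all 14 retained. Mean = 6189/14 = 442.071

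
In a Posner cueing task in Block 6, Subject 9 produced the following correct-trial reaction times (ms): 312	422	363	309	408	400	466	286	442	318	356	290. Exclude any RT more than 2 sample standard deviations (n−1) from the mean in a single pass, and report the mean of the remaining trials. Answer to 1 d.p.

364.3 ms

n = 12, ΣRT = 4372, M = 364.333
Σ(x−M)² = 42552.67; s = √(42552.67/11) = 62.197
Cutoffs: 364.333 ± 2·62.197 → [239.9, 488.7]
No RTs fall outside the cutoffs; all 12 retained. Mean = 4372/12 = 364.333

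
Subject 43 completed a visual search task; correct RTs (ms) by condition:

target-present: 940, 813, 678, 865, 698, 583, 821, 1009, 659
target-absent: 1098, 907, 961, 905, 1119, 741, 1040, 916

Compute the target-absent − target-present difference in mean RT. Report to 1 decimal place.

M(target-present) = 7066/9 = 785.111
M(target-absent) = 7687/8 = 960.875
Difference = 960.875 − 785.111 = 175.764 ms

175.8 ms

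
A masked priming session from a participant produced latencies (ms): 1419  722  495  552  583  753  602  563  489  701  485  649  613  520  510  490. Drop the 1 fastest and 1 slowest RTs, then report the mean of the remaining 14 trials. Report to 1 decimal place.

588.7 ms

Sorted: 485, 489, 490, 495, 510, 520, 552, 563, 583, 602, 613, 649, 701, 722, 753, 1419
Drop lowest 1 (485) and highest 1 (1419)
Remaining (n=14): Σ = 8242, mean = 8242/14 = 588.714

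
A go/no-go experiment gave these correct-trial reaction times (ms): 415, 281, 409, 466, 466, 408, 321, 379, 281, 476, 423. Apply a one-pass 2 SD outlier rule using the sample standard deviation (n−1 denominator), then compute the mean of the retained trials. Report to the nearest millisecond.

393 ms

n = 11, ΣRT = 4325, M = 393.182
Σ(x−M)² = 49879.64; s = √(49879.64/10) = 70.626
Cutoffs: 393.182 ± 2·70.626 → [251.9, 534.4]
No RTs fall outside the cutoffs; all 11 retained. Mean = 4325/11 = 393.182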